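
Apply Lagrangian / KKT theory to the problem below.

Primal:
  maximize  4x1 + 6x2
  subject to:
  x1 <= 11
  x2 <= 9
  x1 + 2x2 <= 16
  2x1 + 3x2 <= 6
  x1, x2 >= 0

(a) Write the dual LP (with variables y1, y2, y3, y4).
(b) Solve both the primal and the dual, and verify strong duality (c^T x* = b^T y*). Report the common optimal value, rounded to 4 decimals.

The standard primal-dual pair for 'max c^T x s.t. A x <= b, x >= 0' is:
  Dual:  min b^T y  s.t.  A^T y >= c,  y >= 0.

So the dual LP is:
  minimize  11y1 + 9y2 + 16y3 + 6y4
  subject to:
    y1 + y3 + 2y4 >= 4
    y2 + 2y3 + 3y4 >= 6
    y1, y2, y3, y4 >= 0

Solving the primal: x* = (3, 0).
  primal value c^T x* = 12.
Solving the dual: y* = (0, 0, 0, 2).
  dual value b^T y* = 12.
Strong duality: c^T x* = b^T y*. Confirmed.

12


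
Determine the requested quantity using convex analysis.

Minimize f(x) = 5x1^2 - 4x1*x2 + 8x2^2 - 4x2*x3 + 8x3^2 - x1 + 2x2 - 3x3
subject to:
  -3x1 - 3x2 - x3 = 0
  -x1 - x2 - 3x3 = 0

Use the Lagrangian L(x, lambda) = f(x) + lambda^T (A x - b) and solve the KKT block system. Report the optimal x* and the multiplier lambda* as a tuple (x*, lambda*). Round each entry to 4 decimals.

Form the Lagrangian:
  L(x, lambda) = (1/2) x^T Q x + c^T x + lambda^T (A x - b)
Stationarity (grad_x L = 0): Q x + c + A^T lambda = 0.
Primal feasibility: A x = b.

This gives the KKT block system:
  [ Q   A^T ] [ x     ]   [-c ]
  [ A    0  ] [ lambda ] = [ b ]

Solving the linear system:
  x*      = (0.0882, -0.0882, 0)
  lambda* = (0.4191, -1.0221)
  f(x*)   = -0.1324

x* = (0.0882, -0.0882, 0), lambda* = (0.4191, -1.0221)


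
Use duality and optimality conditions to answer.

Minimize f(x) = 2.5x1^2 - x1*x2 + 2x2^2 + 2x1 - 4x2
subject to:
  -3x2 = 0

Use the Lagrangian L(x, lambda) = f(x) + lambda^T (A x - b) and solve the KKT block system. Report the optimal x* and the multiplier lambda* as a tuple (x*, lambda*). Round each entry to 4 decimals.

Form the Lagrangian:
  L(x, lambda) = (1/2) x^T Q x + c^T x + lambda^T (A x - b)
Stationarity (grad_x L = 0): Q x + c + A^T lambda = 0.
Primal feasibility: A x = b.

This gives the KKT block system:
  [ Q   A^T ] [ x     ]   [-c ]
  [ A    0  ] [ lambda ] = [ b ]

Solving the linear system:
  x*      = (-0.4, 0)
  lambda* = (-1.2)
  f(x*)   = -0.4

x* = (-0.4, 0), lambda* = (-1.2)


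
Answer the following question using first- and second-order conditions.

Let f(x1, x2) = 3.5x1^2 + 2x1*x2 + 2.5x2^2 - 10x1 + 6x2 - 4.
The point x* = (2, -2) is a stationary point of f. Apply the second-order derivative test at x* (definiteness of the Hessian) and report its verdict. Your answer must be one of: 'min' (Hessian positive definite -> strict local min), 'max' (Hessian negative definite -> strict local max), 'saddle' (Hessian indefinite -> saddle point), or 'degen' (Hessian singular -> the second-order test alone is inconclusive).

Compute the Hessian H = grad^2 f:
  H = [[7, 2], [2, 5]]
Verify stationarity: grad f(x*) = H x* + g = (0, 0).
Eigenvalues of H: 3.7639, 8.2361.
Both eigenvalues > 0, so H is positive definite -> x* is a strict local min.

min


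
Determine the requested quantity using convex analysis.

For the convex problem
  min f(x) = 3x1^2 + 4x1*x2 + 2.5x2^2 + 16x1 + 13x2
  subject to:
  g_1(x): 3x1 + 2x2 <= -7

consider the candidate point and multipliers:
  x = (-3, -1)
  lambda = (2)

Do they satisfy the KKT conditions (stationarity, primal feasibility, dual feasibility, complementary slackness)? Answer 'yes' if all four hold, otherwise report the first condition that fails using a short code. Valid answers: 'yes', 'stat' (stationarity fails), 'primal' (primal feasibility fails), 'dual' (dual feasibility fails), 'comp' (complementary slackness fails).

Gradient of f: grad f(x) = Q x + c = (-6, -4)
Constraint values g_i(x) = a_i^T x - b_i:
  g_1((-3, -1)) = -4
Stationarity residual: grad f(x) + sum_i lambda_i a_i = (0, 0)
  -> stationarity OK
Primal feasibility (all g_i <= 0): OK
Dual feasibility (all lambda_i >= 0): OK
Complementary slackness (lambda_i * g_i(x) = 0 for all i): FAILS

Verdict: the first failing condition is complementary_slackness -> comp.

comp


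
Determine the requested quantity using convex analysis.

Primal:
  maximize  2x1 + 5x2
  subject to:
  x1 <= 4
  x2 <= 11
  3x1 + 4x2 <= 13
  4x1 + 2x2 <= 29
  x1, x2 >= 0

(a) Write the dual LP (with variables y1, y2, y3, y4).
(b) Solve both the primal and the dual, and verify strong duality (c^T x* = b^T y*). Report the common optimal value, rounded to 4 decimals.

The standard primal-dual pair for 'max c^T x s.t. A x <= b, x >= 0' is:
  Dual:  min b^T y  s.t.  A^T y >= c,  y >= 0.

So the dual LP is:
  minimize  4y1 + 11y2 + 13y3 + 29y4
  subject to:
    y1 + 3y3 + 4y4 >= 2
    y2 + 4y3 + 2y4 >= 5
    y1, y2, y3, y4 >= 0

Solving the primal: x* = (0, 3.25).
  primal value c^T x* = 16.25.
Solving the dual: y* = (0, 0, 1.25, 0).
  dual value b^T y* = 16.25.
Strong duality: c^T x* = b^T y*. Confirmed.

16.25


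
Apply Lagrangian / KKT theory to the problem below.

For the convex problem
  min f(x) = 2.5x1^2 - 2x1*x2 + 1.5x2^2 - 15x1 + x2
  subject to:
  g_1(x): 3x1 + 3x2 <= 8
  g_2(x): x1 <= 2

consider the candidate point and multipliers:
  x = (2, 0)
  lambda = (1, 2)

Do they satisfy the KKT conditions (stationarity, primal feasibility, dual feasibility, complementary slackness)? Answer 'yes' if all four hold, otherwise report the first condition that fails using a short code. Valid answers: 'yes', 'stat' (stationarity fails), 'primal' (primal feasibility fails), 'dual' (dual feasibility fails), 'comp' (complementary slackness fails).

Gradient of f: grad f(x) = Q x + c = (-5, -3)
Constraint values g_i(x) = a_i^T x - b_i:
  g_1((2, 0)) = -2
  g_2((2, 0)) = 0
Stationarity residual: grad f(x) + sum_i lambda_i a_i = (0, 0)
  -> stationarity OK
Primal feasibility (all g_i <= 0): OK
Dual feasibility (all lambda_i >= 0): OK
Complementary slackness (lambda_i * g_i(x) = 0 for all i): FAILS

Verdict: the first failing condition is complementary_slackness -> comp.

comp


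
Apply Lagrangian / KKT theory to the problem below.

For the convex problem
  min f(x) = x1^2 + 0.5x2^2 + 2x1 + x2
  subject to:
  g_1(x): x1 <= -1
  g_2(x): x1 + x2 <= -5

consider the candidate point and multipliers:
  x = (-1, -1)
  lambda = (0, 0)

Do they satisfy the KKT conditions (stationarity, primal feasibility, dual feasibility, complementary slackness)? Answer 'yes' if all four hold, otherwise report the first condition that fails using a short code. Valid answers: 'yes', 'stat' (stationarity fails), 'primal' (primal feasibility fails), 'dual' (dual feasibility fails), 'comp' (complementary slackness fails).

Gradient of f: grad f(x) = Q x + c = (0, 0)
Constraint values g_i(x) = a_i^T x - b_i:
  g_1((-1, -1)) = 0
  g_2((-1, -1)) = 3
Stationarity residual: grad f(x) + sum_i lambda_i a_i = (0, 0)
  -> stationarity OK
Primal feasibility (all g_i <= 0): FAILS
Dual feasibility (all lambda_i >= 0): OK
Complementary slackness (lambda_i * g_i(x) = 0 for all i): OK

Verdict: the first failing condition is primal_feasibility -> primal.

primal


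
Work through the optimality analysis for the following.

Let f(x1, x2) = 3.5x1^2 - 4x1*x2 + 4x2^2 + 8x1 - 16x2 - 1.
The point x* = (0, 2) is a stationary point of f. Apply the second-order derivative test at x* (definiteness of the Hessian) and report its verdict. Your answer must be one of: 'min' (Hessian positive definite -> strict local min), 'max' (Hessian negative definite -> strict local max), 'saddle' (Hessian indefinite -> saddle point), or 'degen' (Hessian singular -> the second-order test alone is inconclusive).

Compute the Hessian H = grad^2 f:
  H = [[7, -4], [-4, 8]]
Verify stationarity: grad f(x*) = H x* + g = (0, 0).
Eigenvalues of H: 3.4689, 11.5311.
Both eigenvalues > 0, so H is positive definite -> x* is a strict local min.

min


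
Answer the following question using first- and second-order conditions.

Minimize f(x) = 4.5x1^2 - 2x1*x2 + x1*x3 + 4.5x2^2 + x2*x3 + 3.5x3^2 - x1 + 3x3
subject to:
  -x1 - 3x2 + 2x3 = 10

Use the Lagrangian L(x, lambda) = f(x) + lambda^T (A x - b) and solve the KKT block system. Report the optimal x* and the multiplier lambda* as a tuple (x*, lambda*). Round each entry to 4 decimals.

Form the Lagrangian:
  L(x, lambda) = (1/2) x^T Q x + c^T x + lambda^T (A x - b)
Stationarity (grad_x L = 0): Q x + c + A^T lambda = 0.
Primal feasibility: A x = b.

This gives the KKT block system:
  [ Q   A^T ] [ x     ]   [-c ]
  [ A    0  ] [ lambda ] = [ b ]

Solving the linear system:
  x*      = (-1.0477, -2.036, 1.4221)
  lambda* = (-4.9355)
  f(x*)   = 27.3346

x* = (-1.0477, -2.036, 1.4221), lambda* = (-4.9355)


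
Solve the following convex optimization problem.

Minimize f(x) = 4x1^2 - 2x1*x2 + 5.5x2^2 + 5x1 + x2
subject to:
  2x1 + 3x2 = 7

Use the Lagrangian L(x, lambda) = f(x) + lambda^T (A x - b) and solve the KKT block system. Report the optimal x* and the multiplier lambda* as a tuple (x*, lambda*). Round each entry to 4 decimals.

Form the Lagrangian:
  L(x, lambda) = (1/2) x^T Q x + c^T x + lambda^T (A x - b)
Stationarity (grad_x L = 0): Q x + c + A^T lambda = 0.
Primal feasibility: A x = b.

This gives the KKT block system:
  [ Q   A^T ] [ x     ]   [-c ]
  [ A    0  ] [ lambda ] = [ b ]

Solving the linear system:
  x*      = (1.1214, 1.5857)
  lambda* = (-5.4)
  f(x*)   = 22.4964

x* = (1.1214, 1.5857), lambda* = (-5.4)


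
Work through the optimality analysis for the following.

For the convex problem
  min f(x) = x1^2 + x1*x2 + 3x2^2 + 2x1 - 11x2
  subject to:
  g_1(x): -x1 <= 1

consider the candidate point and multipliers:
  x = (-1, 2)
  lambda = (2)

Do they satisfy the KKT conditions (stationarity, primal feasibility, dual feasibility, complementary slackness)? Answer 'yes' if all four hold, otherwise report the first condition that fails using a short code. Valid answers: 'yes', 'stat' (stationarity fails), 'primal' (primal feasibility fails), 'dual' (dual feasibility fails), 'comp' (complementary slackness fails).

Gradient of f: grad f(x) = Q x + c = (2, 0)
Constraint values g_i(x) = a_i^T x - b_i:
  g_1((-1, 2)) = 0
Stationarity residual: grad f(x) + sum_i lambda_i a_i = (0, 0)
  -> stationarity OK
Primal feasibility (all g_i <= 0): OK
Dual feasibility (all lambda_i >= 0): OK
Complementary slackness (lambda_i * g_i(x) = 0 for all i): OK

Verdict: yes, KKT holds.

yes


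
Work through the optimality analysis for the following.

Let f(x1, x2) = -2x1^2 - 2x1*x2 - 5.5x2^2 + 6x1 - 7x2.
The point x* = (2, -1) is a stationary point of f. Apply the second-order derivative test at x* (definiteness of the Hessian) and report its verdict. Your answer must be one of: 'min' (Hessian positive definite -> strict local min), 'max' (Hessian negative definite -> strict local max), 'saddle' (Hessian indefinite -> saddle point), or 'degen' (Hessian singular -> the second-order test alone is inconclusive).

Compute the Hessian H = grad^2 f:
  H = [[-4, -2], [-2, -11]]
Verify stationarity: grad f(x*) = H x* + g = (0, 0).
Eigenvalues of H: -11.5311, -3.4689.
Both eigenvalues < 0, so H is negative definite -> x* is a strict local max.

max


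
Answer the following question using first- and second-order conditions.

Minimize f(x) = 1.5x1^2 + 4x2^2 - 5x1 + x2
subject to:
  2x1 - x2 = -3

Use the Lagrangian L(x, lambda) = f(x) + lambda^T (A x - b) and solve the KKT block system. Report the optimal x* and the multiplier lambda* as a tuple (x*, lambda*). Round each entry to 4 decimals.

Form the Lagrangian:
  L(x, lambda) = (1/2) x^T Q x + c^T x + lambda^T (A x - b)
Stationarity (grad_x L = 0): Q x + c + A^T lambda = 0.
Primal feasibility: A x = b.

This gives the KKT block system:
  [ Q   A^T ] [ x     ]   [-c ]
  [ A    0  ] [ lambda ] = [ b ]

Solving the linear system:
  x*      = (-1.2857, 0.4286)
  lambda* = (4.4286)
  f(x*)   = 10.0714

x* = (-1.2857, 0.4286), lambda* = (4.4286)


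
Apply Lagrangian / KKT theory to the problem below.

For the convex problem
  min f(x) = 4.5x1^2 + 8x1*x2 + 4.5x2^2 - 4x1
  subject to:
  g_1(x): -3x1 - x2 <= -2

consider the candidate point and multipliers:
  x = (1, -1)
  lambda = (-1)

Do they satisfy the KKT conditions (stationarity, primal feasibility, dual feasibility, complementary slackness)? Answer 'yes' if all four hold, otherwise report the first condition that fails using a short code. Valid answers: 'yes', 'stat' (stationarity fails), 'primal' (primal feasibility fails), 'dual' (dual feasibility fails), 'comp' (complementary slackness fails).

Gradient of f: grad f(x) = Q x + c = (-3, -1)
Constraint values g_i(x) = a_i^T x - b_i:
  g_1((1, -1)) = 0
Stationarity residual: grad f(x) + sum_i lambda_i a_i = (0, 0)
  -> stationarity OK
Primal feasibility (all g_i <= 0): OK
Dual feasibility (all lambda_i >= 0): FAILS
Complementary slackness (lambda_i * g_i(x) = 0 for all i): OK

Verdict: the first failing condition is dual_feasibility -> dual.

dual


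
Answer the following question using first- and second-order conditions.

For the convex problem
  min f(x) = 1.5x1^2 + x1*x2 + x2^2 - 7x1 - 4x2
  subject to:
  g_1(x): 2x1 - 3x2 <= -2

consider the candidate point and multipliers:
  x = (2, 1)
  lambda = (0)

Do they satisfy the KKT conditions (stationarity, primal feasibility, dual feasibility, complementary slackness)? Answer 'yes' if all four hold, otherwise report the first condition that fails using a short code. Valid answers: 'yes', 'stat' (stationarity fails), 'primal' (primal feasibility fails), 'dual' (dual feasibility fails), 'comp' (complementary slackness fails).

Gradient of f: grad f(x) = Q x + c = (0, 0)
Constraint values g_i(x) = a_i^T x - b_i:
  g_1((2, 1)) = 3
Stationarity residual: grad f(x) + sum_i lambda_i a_i = (0, 0)
  -> stationarity OK
Primal feasibility (all g_i <= 0): FAILS
Dual feasibility (all lambda_i >= 0): OK
Complementary slackness (lambda_i * g_i(x) = 0 for all i): OK

Verdict: the first failing condition is primal_feasibility -> primal.

primal


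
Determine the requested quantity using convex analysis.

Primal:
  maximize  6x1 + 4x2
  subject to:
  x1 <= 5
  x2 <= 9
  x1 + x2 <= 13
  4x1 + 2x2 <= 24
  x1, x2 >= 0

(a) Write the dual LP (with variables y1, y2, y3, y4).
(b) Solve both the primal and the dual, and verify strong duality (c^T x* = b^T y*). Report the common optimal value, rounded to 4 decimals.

The standard primal-dual pair for 'max c^T x s.t. A x <= b, x >= 0' is:
  Dual:  min b^T y  s.t.  A^T y >= c,  y >= 0.

So the dual LP is:
  minimize  5y1 + 9y2 + 13y3 + 24y4
  subject to:
    y1 + y3 + 4y4 >= 6
    y2 + y3 + 2y4 >= 4
    y1, y2, y3, y4 >= 0

Solving the primal: x* = (1.5, 9).
  primal value c^T x* = 45.
Solving the dual: y* = (0, 1, 0, 1.5).
  dual value b^T y* = 45.
Strong duality: c^T x* = b^T y*. Confirmed.

45


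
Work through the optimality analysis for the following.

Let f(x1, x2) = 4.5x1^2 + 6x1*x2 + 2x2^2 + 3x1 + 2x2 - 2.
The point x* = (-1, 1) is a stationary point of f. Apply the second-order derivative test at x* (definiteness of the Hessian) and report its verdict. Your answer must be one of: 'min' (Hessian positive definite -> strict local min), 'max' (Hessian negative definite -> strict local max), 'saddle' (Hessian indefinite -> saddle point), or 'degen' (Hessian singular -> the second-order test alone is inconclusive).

Compute the Hessian H = grad^2 f:
  H = [[9, 6], [6, 4]]
Verify stationarity: grad f(x*) = H x* + g = (0, 0).
Eigenvalues of H: 0, 13.
H has a zero eigenvalue (singular; positive semidefinite but not definite), so H is neither positive definite, negative definite, nor indefinite. The second-order test alone is inconclusive -> degen.
(Indeed, f is constant along the null direction of H through x*, so x* is not a strict local extremum.)

degen


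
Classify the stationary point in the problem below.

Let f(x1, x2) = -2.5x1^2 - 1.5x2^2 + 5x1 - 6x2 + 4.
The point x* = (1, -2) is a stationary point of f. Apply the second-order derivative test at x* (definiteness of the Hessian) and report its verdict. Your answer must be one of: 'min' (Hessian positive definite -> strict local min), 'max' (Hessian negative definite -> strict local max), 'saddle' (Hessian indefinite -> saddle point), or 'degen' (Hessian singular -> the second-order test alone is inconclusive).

Compute the Hessian H = grad^2 f:
  H = [[-5, 0], [0, -3]]
Verify stationarity: grad f(x*) = H x* + g = (0, 0).
Eigenvalues of H: -5, -3.
Both eigenvalues < 0, so H is negative definite -> x* is a strict local max.

max


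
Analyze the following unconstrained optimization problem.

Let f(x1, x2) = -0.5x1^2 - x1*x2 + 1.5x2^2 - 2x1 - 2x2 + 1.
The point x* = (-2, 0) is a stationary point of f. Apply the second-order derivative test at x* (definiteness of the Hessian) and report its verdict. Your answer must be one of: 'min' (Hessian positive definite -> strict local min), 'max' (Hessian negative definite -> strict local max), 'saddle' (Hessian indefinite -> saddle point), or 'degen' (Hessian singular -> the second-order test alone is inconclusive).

Compute the Hessian H = grad^2 f:
  H = [[-1, -1], [-1, 3]]
Verify stationarity: grad f(x*) = H x* + g = (0, 0).
Eigenvalues of H: -1.2361, 3.2361.
Eigenvalues have mixed signs, so H is indefinite -> x* is a saddle point.

saddle


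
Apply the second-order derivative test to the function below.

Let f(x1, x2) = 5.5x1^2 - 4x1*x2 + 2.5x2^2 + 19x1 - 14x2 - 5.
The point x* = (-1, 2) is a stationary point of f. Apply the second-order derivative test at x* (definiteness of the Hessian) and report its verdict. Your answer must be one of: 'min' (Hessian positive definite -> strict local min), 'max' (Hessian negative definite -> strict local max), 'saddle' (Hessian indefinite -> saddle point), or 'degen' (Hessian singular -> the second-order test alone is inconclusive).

Compute the Hessian H = grad^2 f:
  H = [[11, -4], [-4, 5]]
Verify stationarity: grad f(x*) = H x* + g = (0, 0).
Eigenvalues of H: 3, 13.
Both eigenvalues > 0, so H is positive definite -> x* is a strict local min.

min


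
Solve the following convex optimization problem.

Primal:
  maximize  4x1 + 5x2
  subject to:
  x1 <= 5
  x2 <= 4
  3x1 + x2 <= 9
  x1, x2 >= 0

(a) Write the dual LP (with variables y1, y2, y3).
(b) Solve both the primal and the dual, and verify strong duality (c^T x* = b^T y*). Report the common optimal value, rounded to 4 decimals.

The standard primal-dual pair for 'max c^T x s.t. A x <= b, x >= 0' is:
  Dual:  min b^T y  s.t.  A^T y >= c,  y >= 0.

So the dual LP is:
  minimize  5y1 + 4y2 + 9y3
  subject to:
    y1 + 3y3 >= 4
    y2 + y3 >= 5
    y1, y2, y3 >= 0

Solving the primal: x* = (1.6667, 4).
  primal value c^T x* = 26.6667.
Solving the dual: y* = (0, 3.6667, 1.3333).
  dual value b^T y* = 26.6667.
Strong duality: c^T x* = b^T y*. Confirmed.

26.6667


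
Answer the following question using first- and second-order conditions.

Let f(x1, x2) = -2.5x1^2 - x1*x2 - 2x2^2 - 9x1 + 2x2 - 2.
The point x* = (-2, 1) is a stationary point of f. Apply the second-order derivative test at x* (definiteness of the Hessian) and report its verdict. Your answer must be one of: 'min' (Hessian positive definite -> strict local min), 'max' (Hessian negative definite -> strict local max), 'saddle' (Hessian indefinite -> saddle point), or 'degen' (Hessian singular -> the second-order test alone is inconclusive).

Compute the Hessian H = grad^2 f:
  H = [[-5, -1], [-1, -4]]
Verify stationarity: grad f(x*) = H x* + g = (0, 0).
Eigenvalues of H: -5.618, -3.382.
Both eigenvalues < 0, so H is negative definite -> x* is a strict local max.

max


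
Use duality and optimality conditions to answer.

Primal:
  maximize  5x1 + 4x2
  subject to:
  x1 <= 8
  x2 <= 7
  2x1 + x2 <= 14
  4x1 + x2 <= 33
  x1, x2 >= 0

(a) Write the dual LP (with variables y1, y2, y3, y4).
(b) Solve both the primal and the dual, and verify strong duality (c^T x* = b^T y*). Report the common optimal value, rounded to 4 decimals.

The standard primal-dual pair for 'max c^T x s.t. A x <= b, x >= 0' is:
  Dual:  min b^T y  s.t.  A^T y >= c,  y >= 0.

So the dual LP is:
  minimize  8y1 + 7y2 + 14y3 + 33y4
  subject to:
    y1 + 2y3 + 4y4 >= 5
    y2 + y3 + y4 >= 4
    y1, y2, y3, y4 >= 0

Solving the primal: x* = (3.5, 7).
  primal value c^T x* = 45.5.
Solving the dual: y* = (0, 1.5, 2.5, 0).
  dual value b^T y* = 45.5.
Strong duality: c^T x* = b^T y*. Confirmed.

45.5


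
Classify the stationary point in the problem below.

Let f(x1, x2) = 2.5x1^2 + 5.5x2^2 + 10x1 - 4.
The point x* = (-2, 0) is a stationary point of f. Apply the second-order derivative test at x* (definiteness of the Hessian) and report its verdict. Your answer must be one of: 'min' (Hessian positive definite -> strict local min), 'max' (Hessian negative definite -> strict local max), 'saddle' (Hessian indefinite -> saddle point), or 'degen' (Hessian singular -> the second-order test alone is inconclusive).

Compute the Hessian H = grad^2 f:
  H = [[5, 0], [0, 11]]
Verify stationarity: grad f(x*) = H x* + g = (0, 0).
Eigenvalues of H: 5, 11.
Both eigenvalues > 0, so H is positive definite -> x* is a strict local min.

min


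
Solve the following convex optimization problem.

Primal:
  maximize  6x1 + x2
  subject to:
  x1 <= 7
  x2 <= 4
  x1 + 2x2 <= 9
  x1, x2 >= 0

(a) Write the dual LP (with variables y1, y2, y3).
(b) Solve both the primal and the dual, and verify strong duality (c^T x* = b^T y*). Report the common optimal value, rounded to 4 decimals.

The standard primal-dual pair for 'max c^T x s.t. A x <= b, x >= 0' is:
  Dual:  min b^T y  s.t.  A^T y >= c,  y >= 0.

So the dual LP is:
  minimize  7y1 + 4y2 + 9y3
  subject to:
    y1 + y3 >= 6
    y2 + 2y3 >= 1
    y1, y2, y3 >= 0

Solving the primal: x* = (7, 1).
  primal value c^T x* = 43.
Solving the dual: y* = (5.5, 0, 0.5).
  dual value b^T y* = 43.
Strong duality: c^T x* = b^T y*. Confirmed.

43


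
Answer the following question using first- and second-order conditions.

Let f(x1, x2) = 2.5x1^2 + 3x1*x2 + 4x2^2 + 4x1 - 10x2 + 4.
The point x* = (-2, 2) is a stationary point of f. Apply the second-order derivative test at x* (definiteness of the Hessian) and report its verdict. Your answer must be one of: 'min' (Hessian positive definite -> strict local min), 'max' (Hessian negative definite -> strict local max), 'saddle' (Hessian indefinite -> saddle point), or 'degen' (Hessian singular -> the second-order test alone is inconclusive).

Compute the Hessian H = grad^2 f:
  H = [[5, 3], [3, 8]]
Verify stationarity: grad f(x*) = H x* + g = (0, 0).
Eigenvalues of H: 3.1459, 9.8541.
Both eigenvalues > 0, so H is positive definite -> x* is a strict local min.

min


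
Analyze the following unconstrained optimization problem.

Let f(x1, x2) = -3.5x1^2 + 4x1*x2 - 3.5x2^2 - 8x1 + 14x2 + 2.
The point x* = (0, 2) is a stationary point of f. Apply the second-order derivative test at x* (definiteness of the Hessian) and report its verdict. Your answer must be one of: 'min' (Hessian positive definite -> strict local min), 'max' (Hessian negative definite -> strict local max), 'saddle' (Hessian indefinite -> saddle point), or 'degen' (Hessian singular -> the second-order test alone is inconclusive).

Compute the Hessian H = grad^2 f:
  H = [[-7, 4], [4, -7]]
Verify stationarity: grad f(x*) = H x* + g = (0, 0).
Eigenvalues of H: -11, -3.
Both eigenvalues < 0, so H is negative definite -> x* is a strict local max.

max


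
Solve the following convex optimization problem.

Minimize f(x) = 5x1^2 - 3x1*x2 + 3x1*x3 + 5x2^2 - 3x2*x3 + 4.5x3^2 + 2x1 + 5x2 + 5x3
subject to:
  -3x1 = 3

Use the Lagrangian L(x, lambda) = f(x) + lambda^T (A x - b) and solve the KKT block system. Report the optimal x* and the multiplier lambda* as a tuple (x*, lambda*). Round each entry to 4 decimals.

Form the Lagrangian:
  L(x, lambda) = (1/2) x^T Q x + c^T x + lambda^T (A x - b)
Stationarity (grad_x L = 0): Q x + c + A^T lambda = 0.
Primal feasibility: A x = b.

This gives the KKT block system:
  [ Q   A^T ] [ x     ]   [-c ]
  [ A    0  ] [ lambda ] = [ b ]

Solving the linear system:
  x*      = (-1, -0.963, -0.5432)
  lambda* = (-2.2469)
  f(x*)   = -1.3951

x* = (-1, -0.963, -0.5432), lambda* = (-2.2469)


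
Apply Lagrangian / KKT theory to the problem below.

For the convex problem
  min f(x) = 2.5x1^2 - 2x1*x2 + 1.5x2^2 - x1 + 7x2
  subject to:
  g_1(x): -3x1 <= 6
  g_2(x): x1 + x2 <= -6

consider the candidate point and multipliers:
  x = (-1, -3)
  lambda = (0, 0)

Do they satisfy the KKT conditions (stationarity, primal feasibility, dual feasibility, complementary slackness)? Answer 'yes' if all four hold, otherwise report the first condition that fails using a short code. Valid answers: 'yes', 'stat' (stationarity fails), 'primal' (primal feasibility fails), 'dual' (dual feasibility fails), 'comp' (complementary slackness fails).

Gradient of f: grad f(x) = Q x + c = (0, 0)
Constraint values g_i(x) = a_i^T x - b_i:
  g_1((-1, -3)) = -3
  g_2((-1, -3)) = 2
Stationarity residual: grad f(x) + sum_i lambda_i a_i = (0, 0)
  -> stationarity OK
Primal feasibility (all g_i <= 0): FAILS
Dual feasibility (all lambda_i >= 0): OK
Complementary slackness (lambda_i * g_i(x) = 0 for all i): OK

Verdict: the first failing condition is primal_feasibility -> primal.

primal


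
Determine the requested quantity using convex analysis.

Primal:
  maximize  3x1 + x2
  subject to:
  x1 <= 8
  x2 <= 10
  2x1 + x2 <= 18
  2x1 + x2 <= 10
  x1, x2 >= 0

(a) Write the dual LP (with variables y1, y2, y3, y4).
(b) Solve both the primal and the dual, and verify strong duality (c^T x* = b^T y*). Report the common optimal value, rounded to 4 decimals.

The standard primal-dual pair for 'max c^T x s.t. A x <= b, x >= 0' is:
  Dual:  min b^T y  s.t.  A^T y >= c,  y >= 0.

So the dual LP is:
  minimize  8y1 + 10y2 + 18y3 + 10y4
  subject to:
    y1 + 2y3 + 2y4 >= 3
    y2 + y3 + y4 >= 1
    y1, y2, y3, y4 >= 0

Solving the primal: x* = (5, 0).
  primal value c^T x* = 15.
Solving the dual: y* = (0, 0, 0, 1.5).
  dual value b^T y* = 15.
Strong duality: c^T x* = b^T y*. Confirmed.

15


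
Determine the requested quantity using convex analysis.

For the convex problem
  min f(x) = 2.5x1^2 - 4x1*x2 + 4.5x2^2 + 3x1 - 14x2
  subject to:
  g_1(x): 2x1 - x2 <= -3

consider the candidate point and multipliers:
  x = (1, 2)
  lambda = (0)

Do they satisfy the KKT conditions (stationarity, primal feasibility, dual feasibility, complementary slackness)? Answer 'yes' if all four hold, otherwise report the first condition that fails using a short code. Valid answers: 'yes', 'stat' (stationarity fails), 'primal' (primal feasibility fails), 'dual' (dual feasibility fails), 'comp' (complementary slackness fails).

Gradient of f: grad f(x) = Q x + c = (0, 0)
Constraint values g_i(x) = a_i^T x - b_i:
  g_1((1, 2)) = 3
Stationarity residual: grad f(x) + sum_i lambda_i a_i = (0, 0)
  -> stationarity OK
Primal feasibility (all g_i <= 0): FAILS
Dual feasibility (all lambda_i >= 0): OK
Complementary slackness (lambda_i * g_i(x) = 0 for all i): OK

Verdict: the first failing condition is primal_feasibility -> primal.

primal


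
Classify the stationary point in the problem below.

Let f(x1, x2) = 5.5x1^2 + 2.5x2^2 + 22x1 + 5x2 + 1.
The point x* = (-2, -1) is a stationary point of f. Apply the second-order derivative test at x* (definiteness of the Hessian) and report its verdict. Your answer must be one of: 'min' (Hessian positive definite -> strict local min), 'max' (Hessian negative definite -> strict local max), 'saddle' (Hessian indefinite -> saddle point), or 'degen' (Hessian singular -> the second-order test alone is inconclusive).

Compute the Hessian H = grad^2 f:
  H = [[11, 0], [0, 5]]
Verify stationarity: grad f(x*) = H x* + g = (0, 0).
Eigenvalues of H: 5, 11.
Both eigenvalues > 0, so H is positive definite -> x* is a strict local min.

min


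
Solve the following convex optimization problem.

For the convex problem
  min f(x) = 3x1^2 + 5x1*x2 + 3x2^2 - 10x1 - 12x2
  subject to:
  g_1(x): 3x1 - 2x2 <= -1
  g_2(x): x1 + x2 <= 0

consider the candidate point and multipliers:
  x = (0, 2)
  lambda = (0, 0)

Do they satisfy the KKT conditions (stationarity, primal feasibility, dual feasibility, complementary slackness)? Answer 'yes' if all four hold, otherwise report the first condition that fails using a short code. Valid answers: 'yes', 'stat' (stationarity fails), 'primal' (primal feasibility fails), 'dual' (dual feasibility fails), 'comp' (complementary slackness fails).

Gradient of f: grad f(x) = Q x + c = (0, 0)
Constraint values g_i(x) = a_i^T x - b_i:
  g_1((0, 2)) = -3
  g_2((0, 2)) = 2
Stationarity residual: grad f(x) + sum_i lambda_i a_i = (0, 0)
  -> stationarity OK
Primal feasibility (all g_i <= 0): FAILS
Dual feasibility (all lambda_i >= 0): OK
Complementary slackness (lambda_i * g_i(x) = 0 for all i): OK

Verdict: the first failing condition is primal_feasibility -> primal.

primal


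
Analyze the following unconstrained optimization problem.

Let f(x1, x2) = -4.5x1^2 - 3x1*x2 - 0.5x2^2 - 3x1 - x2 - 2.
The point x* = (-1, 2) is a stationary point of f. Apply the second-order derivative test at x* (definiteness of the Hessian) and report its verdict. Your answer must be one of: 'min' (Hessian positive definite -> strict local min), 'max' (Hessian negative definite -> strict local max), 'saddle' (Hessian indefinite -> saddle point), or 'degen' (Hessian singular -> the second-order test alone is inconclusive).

Compute the Hessian H = grad^2 f:
  H = [[-9, -3], [-3, -1]]
Verify stationarity: grad f(x*) = H x* + g = (0, 0).
Eigenvalues of H: -10, 0.
H has a zero eigenvalue (singular; negative semidefinite but not definite), so H is neither positive definite, negative definite, nor indefinite. The second-order test alone is inconclusive -> degen.
(Indeed, f is constant along the null direction of H through x*, so x* is not a strict local extremum.)

degen


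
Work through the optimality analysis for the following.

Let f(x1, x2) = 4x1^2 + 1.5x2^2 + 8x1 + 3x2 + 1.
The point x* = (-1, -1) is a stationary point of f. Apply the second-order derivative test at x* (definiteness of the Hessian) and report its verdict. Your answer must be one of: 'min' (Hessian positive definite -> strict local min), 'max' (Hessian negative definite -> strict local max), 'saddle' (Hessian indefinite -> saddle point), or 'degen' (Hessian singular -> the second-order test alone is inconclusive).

Compute the Hessian H = grad^2 f:
  H = [[8, 0], [0, 3]]
Verify stationarity: grad f(x*) = H x* + g = (0, 0).
Eigenvalues of H: 3, 8.
Both eigenvalues > 0, so H is positive definite -> x* is a strict local min.

min


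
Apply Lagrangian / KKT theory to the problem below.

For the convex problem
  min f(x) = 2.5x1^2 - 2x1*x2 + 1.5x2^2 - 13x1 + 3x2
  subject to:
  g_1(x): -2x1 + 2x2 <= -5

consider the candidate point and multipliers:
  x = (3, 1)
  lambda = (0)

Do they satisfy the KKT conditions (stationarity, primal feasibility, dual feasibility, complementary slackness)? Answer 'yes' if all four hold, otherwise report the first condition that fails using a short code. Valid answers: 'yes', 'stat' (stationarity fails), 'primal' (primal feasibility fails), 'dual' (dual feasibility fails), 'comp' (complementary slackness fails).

Gradient of f: grad f(x) = Q x + c = (0, 0)
Constraint values g_i(x) = a_i^T x - b_i:
  g_1((3, 1)) = 1
Stationarity residual: grad f(x) + sum_i lambda_i a_i = (0, 0)
  -> stationarity OK
Primal feasibility (all g_i <= 0): FAILS
Dual feasibility (all lambda_i >= 0): OK
Complementary slackness (lambda_i * g_i(x) = 0 for all i): OK

Verdict: the first failing condition is primal_feasibility -> primal.

primal


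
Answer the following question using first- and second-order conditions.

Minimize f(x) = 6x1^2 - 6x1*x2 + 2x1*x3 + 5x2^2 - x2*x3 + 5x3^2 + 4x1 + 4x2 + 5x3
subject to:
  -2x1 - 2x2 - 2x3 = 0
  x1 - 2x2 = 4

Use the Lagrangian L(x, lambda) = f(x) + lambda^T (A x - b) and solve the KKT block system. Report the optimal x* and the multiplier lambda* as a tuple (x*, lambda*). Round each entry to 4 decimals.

Form the Lagrangian:
  L(x, lambda) = (1/2) x^T Q x + c^T x + lambda^T (A x - b)
Stationarity (grad_x L = 0): Q x + c + A^T lambda = 0.
Primal feasibility: A x = b.

This gives the KKT block system:
  [ Q   A^T ] [ x     ]   [-c ]
  [ A    0  ] [ lambda ] = [ b ]

Solving the linear system:
  x*      = (1.1132, -1.4434, 0.3302)
  lambda* = (5.9858, -14.7075)
  f(x*)   = 29.5802

x* = (1.1132, -1.4434, 0.3302), lambda* = (5.9858, -14.7075)


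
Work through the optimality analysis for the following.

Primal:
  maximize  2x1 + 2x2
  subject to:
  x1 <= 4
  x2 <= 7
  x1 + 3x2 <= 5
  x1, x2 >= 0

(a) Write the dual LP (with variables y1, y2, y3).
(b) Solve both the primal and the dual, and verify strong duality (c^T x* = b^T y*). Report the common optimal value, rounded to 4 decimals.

The standard primal-dual pair for 'max c^T x s.t. A x <= b, x >= 0' is:
  Dual:  min b^T y  s.t.  A^T y >= c,  y >= 0.

So the dual LP is:
  minimize  4y1 + 7y2 + 5y3
  subject to:
    y1 + y3 >= 2
    y2 + 3y3 >= 2
    y1, y2, y3 >= 0

Solving the primal: x* = (4, 0.3333).
  primal value c^T x* = 8.6667.
Solving the dual: y* = (1.3333, 0, 0.6667).
  dual value b^T y* = 8.6667.
Strong duality: c^T x* = b^T y*. Confirmed.

8.6667


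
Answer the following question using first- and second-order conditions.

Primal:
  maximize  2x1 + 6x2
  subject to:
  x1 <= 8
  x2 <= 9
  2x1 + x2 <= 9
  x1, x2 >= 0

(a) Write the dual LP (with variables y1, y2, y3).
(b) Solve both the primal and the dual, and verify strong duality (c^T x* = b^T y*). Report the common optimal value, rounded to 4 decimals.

The standard primal-dual pair for 'max c^T x s.t. A x <= b, x >= 0' is:
  Dual:  min b^T y  s.t.  A^T y >= c,  y >= 0.

So the dual LP is:
  minimize  8y1 + 9y2 + 9y3
  subject to:
    y1 + 2y3 >= 2
    y2 + y3 >= 6
    y1, y2, y3 >= 0

Solving the primal: x* = (0, 9).
  primal value c^T x* = 54.
Solving the dual: y* = (0, 5, 1).
  dual value b^T y* = 54.
Strong duality: c^T x* = b^T y*. Confirmed.

54


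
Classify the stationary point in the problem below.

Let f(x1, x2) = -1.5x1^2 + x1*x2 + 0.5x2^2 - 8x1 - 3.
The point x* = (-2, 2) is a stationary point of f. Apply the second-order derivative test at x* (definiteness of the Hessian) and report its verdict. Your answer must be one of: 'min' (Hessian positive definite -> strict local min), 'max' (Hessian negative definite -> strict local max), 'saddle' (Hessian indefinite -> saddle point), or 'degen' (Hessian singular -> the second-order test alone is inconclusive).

Compute the Hessian H = grad^2 f:
  H = [[-3, 1], [1, 1]]
Verify stationarity: grad f(x*) = H x* + g = (0, 0).
Eigenvalues of H: -3.2361, 1.2361.
Eigenvalues have mixed signs, so H is indefinite -> x* is a saddle point.

saddle


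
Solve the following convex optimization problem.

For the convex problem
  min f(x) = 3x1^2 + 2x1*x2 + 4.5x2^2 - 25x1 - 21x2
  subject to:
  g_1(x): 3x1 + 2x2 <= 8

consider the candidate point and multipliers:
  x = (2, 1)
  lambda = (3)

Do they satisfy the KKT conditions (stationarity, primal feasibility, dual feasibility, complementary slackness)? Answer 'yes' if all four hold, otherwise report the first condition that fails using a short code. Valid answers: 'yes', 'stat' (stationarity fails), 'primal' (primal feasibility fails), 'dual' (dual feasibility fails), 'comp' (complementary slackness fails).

Gradient of f: grad f(x) = Q x + c = (-11, -8)
Constraint values g_i(x) = a_i^T x - b_i:
  g_1((2, 1)) = 0
Stationarity residual: grad f(x) + sum_i lambda_i a_i = (-2, -2)
  -> stationarity FAILS
Primal feasibility (all g_i <= 0): OK
Dual feasibility (all lambda_i >= 0): OK
Complementary slackness (lambda_i * g_i(x) = 0 for all i): OK

Verdict: the first failing condition is stationarity -> stat.

stat


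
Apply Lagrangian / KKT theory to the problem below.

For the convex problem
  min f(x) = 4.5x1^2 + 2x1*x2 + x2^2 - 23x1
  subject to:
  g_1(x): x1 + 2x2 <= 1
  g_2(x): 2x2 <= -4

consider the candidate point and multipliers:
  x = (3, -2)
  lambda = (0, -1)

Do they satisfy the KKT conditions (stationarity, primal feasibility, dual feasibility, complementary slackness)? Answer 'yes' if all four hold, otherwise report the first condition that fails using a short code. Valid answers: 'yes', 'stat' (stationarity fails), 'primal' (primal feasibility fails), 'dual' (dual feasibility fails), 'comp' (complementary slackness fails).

Gradient of f: grad f(x) = Q x + c = (0, 2)
Constraint values g_i(x) = a_i^T x - b_i:
  g_1((3, -2)) = -2
  g_2((3, -2)) = 0
Stationarity residual: grad f(x) + sum_i lambda_i a_i = (0, 0)
  -> stationarity OK
Primal feasibility (all g_i <= 0): OK
Dual feasibility (all lambda_i >= 0): FAILS
Complementary slackness (lambda_i * g_i(x) = 0 for all i): OK

Verdict: the first failing condition is dual_feasibility -> dual.

dual


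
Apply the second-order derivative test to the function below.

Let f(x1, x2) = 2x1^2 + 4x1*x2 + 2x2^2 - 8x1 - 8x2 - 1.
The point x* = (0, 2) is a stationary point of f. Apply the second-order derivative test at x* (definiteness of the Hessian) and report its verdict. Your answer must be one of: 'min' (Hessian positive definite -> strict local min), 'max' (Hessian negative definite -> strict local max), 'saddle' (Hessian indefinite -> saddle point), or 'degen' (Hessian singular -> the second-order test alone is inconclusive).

Compute the Hessian H = grad^2 f:
  H = [[4, 4], [4, 4]]
Verify stationarity: grad f(x*) = H x* + g = (0, 0).
Eigenvalues of H: 0, 8.
H has a zero eigenvalue (singular; positive semidefinite but not definite), so H is neither positive definite, negative definite, nor indefinite. The second-order test alone is inconclusive -> degen.
(Indeed, f is constant along the null direction of H through x*, so x* is not a strict local extremum.)

degen


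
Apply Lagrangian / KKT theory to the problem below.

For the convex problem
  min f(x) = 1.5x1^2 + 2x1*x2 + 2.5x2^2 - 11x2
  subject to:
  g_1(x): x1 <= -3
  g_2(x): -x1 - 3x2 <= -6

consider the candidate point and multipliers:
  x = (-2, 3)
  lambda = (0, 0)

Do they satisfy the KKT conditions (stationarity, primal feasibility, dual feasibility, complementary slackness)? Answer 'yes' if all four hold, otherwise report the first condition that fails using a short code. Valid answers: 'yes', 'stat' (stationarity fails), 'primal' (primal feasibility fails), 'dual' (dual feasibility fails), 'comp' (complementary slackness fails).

Gradient of f: grad f(x) = Q x + c = (0, 0)
Constraint values g_i(x) = a_i^T x - b_i:
  g_1((-2, 3)) = 1
  g_2((-2, 3)) = -1
Stationarity residual: grad f(x) + sum_i lambda_i a_i = (0, 0)
  -> stationarity OK
Primal feasibility (all g_i <= 0): FAILS
Dual feasibility (all lambda_i >= 0): OK
Complementary slackness (lambda_i * g_i(x) = 0 for all i): OK

Verdict: the first failing condition is primal_feasibility -> primal.

primal


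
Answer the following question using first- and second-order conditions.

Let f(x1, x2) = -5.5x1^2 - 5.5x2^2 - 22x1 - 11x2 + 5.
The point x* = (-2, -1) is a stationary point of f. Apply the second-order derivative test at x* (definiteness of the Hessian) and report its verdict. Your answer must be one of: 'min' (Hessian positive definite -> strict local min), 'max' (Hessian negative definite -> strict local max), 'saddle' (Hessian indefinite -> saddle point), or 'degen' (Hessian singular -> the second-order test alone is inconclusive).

Compute the Hessian H = grad^2 f:
  H = [[-11, 0], [0, -11]]
Verify stationarity: grad f(x*) = H x* + g = (0, 0).
Eigenvalues of H: -11, -11.
Both eigenvalues < 0, so H is negative definite -> x* is a strict local max.

max


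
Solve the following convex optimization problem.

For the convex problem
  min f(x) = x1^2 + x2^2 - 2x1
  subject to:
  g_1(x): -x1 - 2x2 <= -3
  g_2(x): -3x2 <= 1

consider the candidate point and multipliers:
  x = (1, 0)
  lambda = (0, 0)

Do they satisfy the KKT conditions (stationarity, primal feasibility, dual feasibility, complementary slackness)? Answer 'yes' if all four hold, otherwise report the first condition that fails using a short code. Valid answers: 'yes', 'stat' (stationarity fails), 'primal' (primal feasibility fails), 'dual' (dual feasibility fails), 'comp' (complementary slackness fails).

Gradient of f: grad f(x) = Q x + c = (0, 0)
Constraint values g_i(x) = a_i^T x - b_i:
  g_1((1, 0)) = 2
  g_2((1, 0)) = -1
Stationarity residual: grad f(x) + sum_i lambda_i a_i = (0, 0)
  -> stationarity OK
Primal feasibility (all g_i <= 0): FAILS
Dual feasibility (all lambda_i >= 0): OK
Complementary slackness (lambda_i * g_i(x) = 0 for all i): OK

Verdict: the first failing condition is primal_feasibility -> primal.

primal
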